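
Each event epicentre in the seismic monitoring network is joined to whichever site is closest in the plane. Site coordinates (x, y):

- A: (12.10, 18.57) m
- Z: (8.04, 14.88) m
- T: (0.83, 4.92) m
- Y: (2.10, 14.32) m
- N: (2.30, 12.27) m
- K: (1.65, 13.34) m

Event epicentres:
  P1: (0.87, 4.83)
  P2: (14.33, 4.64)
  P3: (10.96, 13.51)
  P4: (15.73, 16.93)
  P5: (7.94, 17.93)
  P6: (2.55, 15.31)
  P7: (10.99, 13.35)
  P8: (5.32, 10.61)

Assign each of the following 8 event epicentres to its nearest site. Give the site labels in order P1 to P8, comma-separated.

T, Z, Z, A, Z, Y, Z, N

P1 → T (d²=0.01)
P2 → Z (d²=144.42)
P3 → Z (d²=10.40)
P4 → A (d²=15.87)
P5 → Z (d²=9.31)
P6 → Y (d²=1.18)
P7 → Z (d²=11.04)
P8 → N (d²=11.88)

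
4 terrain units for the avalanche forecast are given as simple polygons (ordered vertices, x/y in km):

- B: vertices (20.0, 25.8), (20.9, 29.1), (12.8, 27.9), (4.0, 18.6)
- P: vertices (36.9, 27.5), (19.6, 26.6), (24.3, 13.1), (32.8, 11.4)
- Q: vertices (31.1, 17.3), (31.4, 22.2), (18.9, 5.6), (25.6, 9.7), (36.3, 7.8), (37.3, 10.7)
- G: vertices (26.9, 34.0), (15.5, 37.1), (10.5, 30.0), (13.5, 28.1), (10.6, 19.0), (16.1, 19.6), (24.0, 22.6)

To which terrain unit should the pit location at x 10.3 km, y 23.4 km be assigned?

Cast a ray rightward from (10.3, 23.4). For each polygon, the edges (by vertex number in listed order) whose endpoints lie on opposite sides of y = 23.4, where each meets that height, and whether that is right or left of the point:
B: 3–4 at x≈8.54 (left), 4–1 at x≈14.67 (right) → 1 crossing.
P: 2–3 at x≈20.71 (right), 4–1 at x≈35.86 (right) → 2 crossings.
Q: no edge straddles that height → 0 crossings.
G: 4–5 at x≈12.00 (right), 7–1 at x≈24.20 (right) → 2 crossings.
Only B has an odd count, so the point is inside B.

B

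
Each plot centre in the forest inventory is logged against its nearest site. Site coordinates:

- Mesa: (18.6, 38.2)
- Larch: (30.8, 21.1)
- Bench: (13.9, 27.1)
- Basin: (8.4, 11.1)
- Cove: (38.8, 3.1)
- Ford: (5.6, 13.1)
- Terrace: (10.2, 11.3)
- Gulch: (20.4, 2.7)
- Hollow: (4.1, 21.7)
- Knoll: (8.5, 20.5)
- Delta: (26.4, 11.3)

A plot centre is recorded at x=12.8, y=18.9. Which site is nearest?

Knoll

Squared distances to each site:
Mesa: 406.130; Larch: 328.840; Bench: 68.450; Basin: 80.200; Cove: 925.640; Ford: 85.480; Terrace: 64.520; Gulch: 320.200; Hollow: 83.530; Knoll: 21.050; Delta: 242.720.
Minimum at Knoll.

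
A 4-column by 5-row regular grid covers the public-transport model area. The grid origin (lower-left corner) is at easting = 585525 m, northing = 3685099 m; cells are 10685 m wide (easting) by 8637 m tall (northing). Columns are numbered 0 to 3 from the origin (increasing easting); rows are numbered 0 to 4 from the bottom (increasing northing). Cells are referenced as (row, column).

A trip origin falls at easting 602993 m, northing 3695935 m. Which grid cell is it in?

Column index: ⌊(602993 − 585525) / 10685⌋ = ⌊1.635⌋ = 1
Row offset from origin: ⌊(3695935 − 3685099) / 8637⌋ = ⌊1.255⌋ = 1 → row 1

(1, 1)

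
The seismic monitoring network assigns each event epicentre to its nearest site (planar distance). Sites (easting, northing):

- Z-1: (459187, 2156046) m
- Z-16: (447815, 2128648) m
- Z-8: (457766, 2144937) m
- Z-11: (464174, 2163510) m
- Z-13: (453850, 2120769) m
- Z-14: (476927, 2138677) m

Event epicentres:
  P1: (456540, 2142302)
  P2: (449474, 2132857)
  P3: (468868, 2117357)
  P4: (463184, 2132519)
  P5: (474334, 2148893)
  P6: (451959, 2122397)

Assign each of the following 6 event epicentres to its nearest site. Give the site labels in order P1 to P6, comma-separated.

Z-8, Z-16, Z-13, Z-8, Z-14, Z-13

P1 → Z-8 (d²=8446301.00)
P2 → Z-16 (d²=20467962.00)
P3 → Z-13 (d²=237182068.00)
P4 → Z-8 (d²=183561448.00)
P5 → Z-14 (d²=111090305.00)
P6 → Z-13 (d²=6226265.00)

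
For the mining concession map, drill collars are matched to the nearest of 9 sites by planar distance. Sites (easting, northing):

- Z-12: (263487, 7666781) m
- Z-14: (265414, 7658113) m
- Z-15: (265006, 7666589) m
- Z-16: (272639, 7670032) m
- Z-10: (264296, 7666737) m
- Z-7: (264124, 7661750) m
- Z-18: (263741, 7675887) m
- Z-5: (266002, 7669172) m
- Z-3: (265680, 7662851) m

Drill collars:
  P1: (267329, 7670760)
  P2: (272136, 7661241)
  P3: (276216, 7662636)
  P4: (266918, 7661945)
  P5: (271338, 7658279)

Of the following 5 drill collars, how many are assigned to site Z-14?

P1 → Z-5
P2 → Z-3
P3 → Z-16
P4 → Z-3
P5 → Z-14
1 of the 5 goes to Z-14.

1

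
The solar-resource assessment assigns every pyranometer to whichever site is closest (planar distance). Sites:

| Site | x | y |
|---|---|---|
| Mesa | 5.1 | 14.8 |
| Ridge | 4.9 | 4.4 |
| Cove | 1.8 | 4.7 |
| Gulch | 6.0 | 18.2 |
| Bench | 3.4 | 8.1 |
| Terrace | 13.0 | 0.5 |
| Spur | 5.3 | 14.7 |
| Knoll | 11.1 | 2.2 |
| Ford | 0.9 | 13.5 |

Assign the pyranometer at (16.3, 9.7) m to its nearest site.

Squared distances to each site:
Mesa: 151.450; Ridge: 158.050; Cove: 235.250; Gulch: 178.340; Bench: 168.970; Terrace: 95.530; Spur: 146.000; Knoll: 83.290; Ford: 251.600.
Minimum at Knoll.

Knoll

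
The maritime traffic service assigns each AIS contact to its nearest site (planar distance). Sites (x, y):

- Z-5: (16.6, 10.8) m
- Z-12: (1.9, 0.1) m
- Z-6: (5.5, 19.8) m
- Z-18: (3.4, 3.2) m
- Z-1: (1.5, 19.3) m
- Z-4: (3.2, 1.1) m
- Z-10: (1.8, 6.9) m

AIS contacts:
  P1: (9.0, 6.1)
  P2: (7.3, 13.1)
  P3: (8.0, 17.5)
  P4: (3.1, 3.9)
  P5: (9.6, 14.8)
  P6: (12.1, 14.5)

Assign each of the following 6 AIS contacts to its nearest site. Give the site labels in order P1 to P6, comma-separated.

Z-18, Z-6, Z-6, Z-18, Z-6, Z-5

P1 → Z-18 (d²=39.77)
P2 → Z-6 (d²=48.13)
P3 → Z-6 (d²=11.54)
P4 → Z-18 (d²=0.58)
P5 → Z-6 (d²=41.81)
P6 → Z-5 (d²=33.94)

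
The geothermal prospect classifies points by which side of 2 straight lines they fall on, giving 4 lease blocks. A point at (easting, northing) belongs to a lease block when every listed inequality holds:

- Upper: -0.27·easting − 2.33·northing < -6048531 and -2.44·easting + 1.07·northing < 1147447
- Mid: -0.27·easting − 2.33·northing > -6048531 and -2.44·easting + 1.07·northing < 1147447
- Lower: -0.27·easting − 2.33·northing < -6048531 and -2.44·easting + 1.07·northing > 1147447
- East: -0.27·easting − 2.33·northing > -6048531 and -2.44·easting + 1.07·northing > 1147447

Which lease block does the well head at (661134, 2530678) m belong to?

Upper

-0.27·661134 − 2.33·2530678 = -6074985.920, which is < -6048531
-2.44·661134 + 1.07·2530678 = 1094658.500, which is < 1147447
This sign pattern matches Upper.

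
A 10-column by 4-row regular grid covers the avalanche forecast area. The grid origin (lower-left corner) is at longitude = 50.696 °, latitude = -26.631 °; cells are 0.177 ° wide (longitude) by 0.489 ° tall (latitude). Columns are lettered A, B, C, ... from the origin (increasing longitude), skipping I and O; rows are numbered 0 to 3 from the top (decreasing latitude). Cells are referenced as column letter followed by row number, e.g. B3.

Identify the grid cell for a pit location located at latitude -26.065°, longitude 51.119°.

Column index: ⌊(51.119 − 50.696) / 0.177⌋ = ⌊2.390⌋ = 2 → column C
Row offset from origin: ⌊(-26.065 − -26.631) / 0.489⌋ = ⌊1.157⌋ = 1 → row 2 (counted from top)

C2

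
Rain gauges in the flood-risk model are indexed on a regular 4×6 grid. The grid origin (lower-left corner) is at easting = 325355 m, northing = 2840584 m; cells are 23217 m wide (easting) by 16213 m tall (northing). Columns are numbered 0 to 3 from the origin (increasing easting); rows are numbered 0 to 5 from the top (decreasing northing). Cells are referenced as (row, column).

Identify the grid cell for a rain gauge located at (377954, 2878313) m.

(3, 2)

Column index: ⌊(377954 − 325355) / 23217⌋ = ⌊2.266⌋ = 2
Row offset from origin: ⌊(2878313 − 2840584) / 16213⌋ = ⌊2.327⌋ = 2 → row 3 (counted from top)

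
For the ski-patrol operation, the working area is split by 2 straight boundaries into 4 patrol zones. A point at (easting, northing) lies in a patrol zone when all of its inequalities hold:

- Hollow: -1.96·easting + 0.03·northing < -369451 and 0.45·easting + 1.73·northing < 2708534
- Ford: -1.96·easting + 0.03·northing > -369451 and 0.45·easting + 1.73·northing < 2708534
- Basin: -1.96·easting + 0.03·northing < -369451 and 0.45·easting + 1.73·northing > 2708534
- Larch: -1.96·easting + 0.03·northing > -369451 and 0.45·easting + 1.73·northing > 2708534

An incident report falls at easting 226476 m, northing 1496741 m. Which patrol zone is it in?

Hollow

-1.96·226476 + 0.03·1496741 = -398990.730, which is < -369451
0.45·226476 + 1.73·1496741 = 2691276.130, which is < 2708534
This sign pattern matches Hollow.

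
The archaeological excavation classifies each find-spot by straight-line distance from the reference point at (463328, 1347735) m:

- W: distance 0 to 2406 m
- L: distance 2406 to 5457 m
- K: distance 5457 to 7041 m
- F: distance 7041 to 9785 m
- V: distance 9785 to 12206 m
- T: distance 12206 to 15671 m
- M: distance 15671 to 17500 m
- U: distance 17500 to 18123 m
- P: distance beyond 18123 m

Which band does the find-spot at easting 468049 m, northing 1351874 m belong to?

K

Distance = √((468049−463328)² + (1351874−1347735)²) = √(22287841.000 + 17131321.000) = 6278.468 m.
5457 ≤ 6278.468 < 7041 → K.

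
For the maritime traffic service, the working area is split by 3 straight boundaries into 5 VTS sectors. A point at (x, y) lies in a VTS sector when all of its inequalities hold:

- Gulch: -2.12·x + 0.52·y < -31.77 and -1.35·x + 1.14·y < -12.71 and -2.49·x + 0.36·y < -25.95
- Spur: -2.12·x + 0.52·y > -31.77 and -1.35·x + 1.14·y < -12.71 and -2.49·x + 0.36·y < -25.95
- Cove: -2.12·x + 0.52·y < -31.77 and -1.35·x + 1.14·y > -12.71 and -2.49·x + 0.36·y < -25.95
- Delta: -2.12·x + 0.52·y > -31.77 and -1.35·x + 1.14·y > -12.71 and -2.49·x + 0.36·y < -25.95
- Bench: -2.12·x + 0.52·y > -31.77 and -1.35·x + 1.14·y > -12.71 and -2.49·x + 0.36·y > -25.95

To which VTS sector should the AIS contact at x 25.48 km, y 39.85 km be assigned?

Cove

-2.12·25.48 + 0.52·39.85 = -33.296, which is < -31.77
-1.35·25.48 + 1.14·39.85 = 11.031, which is > -12.71
-2.49·25.48 + 0.36·39.85 = -49.099, which is < -25.95
This sign pattern matches Cove.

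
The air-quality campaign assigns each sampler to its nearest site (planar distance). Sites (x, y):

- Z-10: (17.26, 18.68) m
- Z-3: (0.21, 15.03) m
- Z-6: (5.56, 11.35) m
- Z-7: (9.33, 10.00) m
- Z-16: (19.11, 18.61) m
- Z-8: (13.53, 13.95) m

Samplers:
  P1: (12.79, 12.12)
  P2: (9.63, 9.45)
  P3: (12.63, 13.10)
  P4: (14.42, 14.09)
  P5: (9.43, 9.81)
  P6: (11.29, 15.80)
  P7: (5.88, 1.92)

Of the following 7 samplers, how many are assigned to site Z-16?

P1 → Z-8
P2 → Z-7
P3 → Z-8
P4 → Z-8
P5 → Z-7
P6 → Z-8
P7 → Z-7
0 of the 7 go to Z-16.

0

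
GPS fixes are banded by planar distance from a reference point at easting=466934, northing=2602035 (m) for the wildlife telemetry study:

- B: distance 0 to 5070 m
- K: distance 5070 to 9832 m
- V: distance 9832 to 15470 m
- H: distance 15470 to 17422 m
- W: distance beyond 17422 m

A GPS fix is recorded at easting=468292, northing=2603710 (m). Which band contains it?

B

Distance = √((468292−466934)² + (2603710−2602035)²) = √(1844164.000 + 2805625.000) = 2156.337 m.
0 ≤ 2156.337 < 5070 → B.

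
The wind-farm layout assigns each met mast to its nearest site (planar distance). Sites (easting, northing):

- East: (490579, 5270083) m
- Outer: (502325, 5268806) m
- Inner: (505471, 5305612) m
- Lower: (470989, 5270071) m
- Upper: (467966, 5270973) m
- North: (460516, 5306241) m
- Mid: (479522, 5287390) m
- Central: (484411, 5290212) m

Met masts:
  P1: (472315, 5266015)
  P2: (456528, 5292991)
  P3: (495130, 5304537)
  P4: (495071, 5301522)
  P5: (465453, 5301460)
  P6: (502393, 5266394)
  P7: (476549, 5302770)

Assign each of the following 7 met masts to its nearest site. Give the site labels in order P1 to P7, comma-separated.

P1 → Lower (d²=18209412.00)
P2 → North (d²=191466644.00)
P3 → Inner (d²=108091906.00)
P4 → Inner (d²=124888100.00)
P5 → North (d²=47231930.00)
P6 → Outer (d²=5822368.00)
P7 → Central (d²=219514408.00)

Lower, North, Inner, Inner, North, Outer, Central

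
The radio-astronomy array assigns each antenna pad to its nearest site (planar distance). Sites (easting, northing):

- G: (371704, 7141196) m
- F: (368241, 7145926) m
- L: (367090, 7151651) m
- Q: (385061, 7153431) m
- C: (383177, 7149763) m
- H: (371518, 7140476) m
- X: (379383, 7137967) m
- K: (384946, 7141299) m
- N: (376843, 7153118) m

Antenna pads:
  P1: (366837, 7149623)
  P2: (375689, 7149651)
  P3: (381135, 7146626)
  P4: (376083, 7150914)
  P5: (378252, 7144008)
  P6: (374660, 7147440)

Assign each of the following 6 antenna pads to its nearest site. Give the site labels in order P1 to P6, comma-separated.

L, N, C, N, X, N

P1 → L (d²=4176793.00)
P2 → N (d²=13351805.00)
P3 → C (d²=14010533.00)
P4 → N (d²=5435216.00)
P5 → X (d²=37772842.00)
P6 → N (d²=37005173.00)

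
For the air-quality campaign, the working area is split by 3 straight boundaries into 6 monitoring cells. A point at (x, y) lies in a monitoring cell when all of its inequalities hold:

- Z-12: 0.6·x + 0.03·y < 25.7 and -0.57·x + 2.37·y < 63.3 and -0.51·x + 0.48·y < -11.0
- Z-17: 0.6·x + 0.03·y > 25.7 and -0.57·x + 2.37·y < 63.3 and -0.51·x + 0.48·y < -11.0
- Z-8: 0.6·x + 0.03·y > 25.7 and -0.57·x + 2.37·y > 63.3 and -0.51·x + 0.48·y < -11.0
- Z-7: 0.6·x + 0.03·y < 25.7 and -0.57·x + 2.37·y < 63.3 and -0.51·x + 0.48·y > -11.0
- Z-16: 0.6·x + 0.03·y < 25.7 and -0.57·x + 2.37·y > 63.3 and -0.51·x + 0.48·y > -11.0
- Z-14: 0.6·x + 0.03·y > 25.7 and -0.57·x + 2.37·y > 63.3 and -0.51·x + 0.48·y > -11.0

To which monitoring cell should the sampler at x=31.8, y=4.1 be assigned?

Z-12

0.6·31.8 + 0.03·4.1 = 19.203, which is < 25.7
-0.57·31.8 + 2.37·4.1 = -8.409, which is < 63.3
-0.51·31.8 + 0.48·4.1 = -14.250, which is < -11.0
This sign pattern matches Z-12.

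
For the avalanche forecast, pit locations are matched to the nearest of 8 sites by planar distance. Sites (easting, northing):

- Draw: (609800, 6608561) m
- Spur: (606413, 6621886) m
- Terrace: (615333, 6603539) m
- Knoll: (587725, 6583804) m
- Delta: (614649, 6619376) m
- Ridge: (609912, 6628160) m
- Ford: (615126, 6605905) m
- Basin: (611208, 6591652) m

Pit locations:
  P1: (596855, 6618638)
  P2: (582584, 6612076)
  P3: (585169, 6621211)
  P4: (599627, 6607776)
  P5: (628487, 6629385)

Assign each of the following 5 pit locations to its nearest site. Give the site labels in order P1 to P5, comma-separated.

Spur, Spur, Spur, Draw, Delta

P1 → Spur (d²=101904868.00)
P2 → Spur (d²=664057341.00)
P3 → Spur (d²=451763161.00)
P4 → Draw (d²=104106154.00)
P5 → Delta (d²=291670325.00)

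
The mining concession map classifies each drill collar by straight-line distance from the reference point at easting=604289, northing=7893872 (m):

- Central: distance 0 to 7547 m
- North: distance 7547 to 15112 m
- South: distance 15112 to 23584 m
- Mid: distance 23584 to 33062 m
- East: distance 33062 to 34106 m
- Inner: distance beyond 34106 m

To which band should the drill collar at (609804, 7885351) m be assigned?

Distance = √((609804−604289)² + (7885351−7893872)²) = √(30415225.000 + 72607441.000) = 10150.008 m.
7547 ≤ 10150.008 < 15112 → North.

North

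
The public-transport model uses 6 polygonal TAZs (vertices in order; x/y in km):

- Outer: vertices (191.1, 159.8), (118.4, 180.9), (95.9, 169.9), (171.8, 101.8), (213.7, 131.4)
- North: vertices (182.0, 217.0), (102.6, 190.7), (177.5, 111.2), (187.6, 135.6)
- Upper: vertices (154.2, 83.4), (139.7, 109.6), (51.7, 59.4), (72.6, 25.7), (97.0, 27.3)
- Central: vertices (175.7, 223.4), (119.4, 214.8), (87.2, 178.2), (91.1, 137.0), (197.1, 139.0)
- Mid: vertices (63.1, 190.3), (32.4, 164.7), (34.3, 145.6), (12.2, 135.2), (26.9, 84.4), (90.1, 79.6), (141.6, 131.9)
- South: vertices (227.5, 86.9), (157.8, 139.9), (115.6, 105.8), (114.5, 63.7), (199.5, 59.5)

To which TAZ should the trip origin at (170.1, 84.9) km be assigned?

South

Cast a ray rightward from (170.1, 84.9). For each polygon, the edges (by vertex number in listed order) whose endpoints lie on opposite sides of y = 84.9, where each meets that height, and whether that is right or left of the point:
Outer: no edge straddles that height → 0 crossings.
North: no edge straddles that height → 0 crossings.
Upper: 1–2 at x≈153.37 (left), 2–3 at x≈96.40 (left) → 0 crossings.
Central: no edge straddles that height → 0 crossings.
Mid: 4–5 at x≈26.76 (left), 6–7 at x≈95.32 (left) → 0 crossings.
South: 3–4 at x≈115.05 (left), 5–1 at x≈225.46 (right) → 1 crossing.
Only South has an odd count, so the point is inside South.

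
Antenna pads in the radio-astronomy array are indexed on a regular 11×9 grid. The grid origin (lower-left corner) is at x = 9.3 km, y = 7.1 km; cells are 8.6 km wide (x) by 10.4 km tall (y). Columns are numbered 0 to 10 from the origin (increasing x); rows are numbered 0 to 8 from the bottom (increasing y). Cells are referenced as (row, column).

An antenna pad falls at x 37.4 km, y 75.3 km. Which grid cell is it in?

Column index: ⌊(37.4 − 9.3) / 8.6⌋ = ⌊3.267⌋ = 3
Row offset from origin: ⌊(75.3 − 7.1) / 10.4⌋ = ⌊6.558⌋ = 6 → row 6

(6, 3)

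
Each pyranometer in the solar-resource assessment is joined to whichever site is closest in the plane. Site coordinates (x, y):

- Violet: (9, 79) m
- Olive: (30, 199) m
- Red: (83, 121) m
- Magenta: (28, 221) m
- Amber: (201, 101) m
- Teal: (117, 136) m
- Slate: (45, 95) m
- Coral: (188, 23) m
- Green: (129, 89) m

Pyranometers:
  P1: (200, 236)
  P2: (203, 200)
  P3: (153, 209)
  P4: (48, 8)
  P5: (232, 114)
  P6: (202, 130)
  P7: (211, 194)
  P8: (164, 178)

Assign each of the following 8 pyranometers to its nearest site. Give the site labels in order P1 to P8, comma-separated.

P1 → Teal (d²=16889.00)
P2 → Amber (d²=9805.00)
P3 → Teal (d²=6625.00)
P4 → Violet (d²=6562.00)
P5 → Amber (d²=1130.00)
P6 → Amber (d²=842.00)
P7 → Amber (d²=8749.00)
P8 → Teal (d²=3973.00)

Teal, Amber, Teal, Violet, Amber, Amber, Amber, Teal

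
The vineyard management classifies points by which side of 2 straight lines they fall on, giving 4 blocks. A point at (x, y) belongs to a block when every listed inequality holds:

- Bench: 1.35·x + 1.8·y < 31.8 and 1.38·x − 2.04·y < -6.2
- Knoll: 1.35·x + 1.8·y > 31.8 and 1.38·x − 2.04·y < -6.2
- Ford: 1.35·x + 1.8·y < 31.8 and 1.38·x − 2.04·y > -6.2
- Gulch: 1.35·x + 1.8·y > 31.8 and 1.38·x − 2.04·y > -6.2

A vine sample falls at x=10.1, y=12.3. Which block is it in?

Knoll

1.35·10.1 + 1.8·12.3 = 35.775, which is > 31.8
1.38·10.1 − 2.04·12.3 = -11.154, which is < -6.2
This sign pattern matches Knoll.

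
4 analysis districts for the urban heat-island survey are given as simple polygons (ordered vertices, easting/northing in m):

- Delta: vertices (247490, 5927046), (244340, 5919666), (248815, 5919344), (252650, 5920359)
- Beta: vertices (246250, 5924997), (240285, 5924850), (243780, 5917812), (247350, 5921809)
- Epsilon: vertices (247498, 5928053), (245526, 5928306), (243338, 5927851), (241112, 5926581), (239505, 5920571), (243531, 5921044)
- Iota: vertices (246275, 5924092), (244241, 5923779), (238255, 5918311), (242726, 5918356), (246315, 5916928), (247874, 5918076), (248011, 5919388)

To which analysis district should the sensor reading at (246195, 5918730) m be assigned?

Iota

Cast a ray rightward from (246195, 5918730). For each polygon, the edges (by vertex number in listed order) whose endpoints lie on opposite sides of northing = 5918730, where each meets that height, and whether that is right or left of the point:
Delta: no edge straddles that height → 0 crossings.
Beta: 2–3 at easting≈243324.1 (left), 3–4 at easting≈244599.9 (left) → 0 crossings.
Epsilon: no edge straddles that height → 0 crossings.
Iota: 2–3 at easting≈238713.7 (left), 6–7 at easting≈247942.3 (right) → 1 crossing.
Only Iota has an odd count, so the point is inside Iota.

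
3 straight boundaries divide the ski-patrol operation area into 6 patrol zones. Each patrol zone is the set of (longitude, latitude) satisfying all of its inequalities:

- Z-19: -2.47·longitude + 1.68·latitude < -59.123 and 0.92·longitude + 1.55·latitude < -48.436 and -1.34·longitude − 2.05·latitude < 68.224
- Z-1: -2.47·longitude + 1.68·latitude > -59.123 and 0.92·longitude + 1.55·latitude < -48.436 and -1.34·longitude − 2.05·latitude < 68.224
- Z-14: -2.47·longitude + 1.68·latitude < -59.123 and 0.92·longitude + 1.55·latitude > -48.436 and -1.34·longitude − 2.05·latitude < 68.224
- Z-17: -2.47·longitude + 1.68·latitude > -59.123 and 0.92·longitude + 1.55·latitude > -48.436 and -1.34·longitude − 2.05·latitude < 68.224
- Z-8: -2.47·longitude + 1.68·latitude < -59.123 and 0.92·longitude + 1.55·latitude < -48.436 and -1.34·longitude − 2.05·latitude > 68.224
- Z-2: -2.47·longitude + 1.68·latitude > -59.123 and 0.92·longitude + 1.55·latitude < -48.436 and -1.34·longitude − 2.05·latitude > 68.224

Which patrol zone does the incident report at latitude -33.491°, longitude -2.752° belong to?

Z-2

-2.47·-2.752 + 1.68·-33.491 = -49.467, which is > -59.123
0.92·-2.752 + 1.55·-33.491 = -54.443, which is < -48.436
-1.34·-2.752 − 2.05·-33.491 = 72.344, which is > 68.224
This sign pattern matches Z-2.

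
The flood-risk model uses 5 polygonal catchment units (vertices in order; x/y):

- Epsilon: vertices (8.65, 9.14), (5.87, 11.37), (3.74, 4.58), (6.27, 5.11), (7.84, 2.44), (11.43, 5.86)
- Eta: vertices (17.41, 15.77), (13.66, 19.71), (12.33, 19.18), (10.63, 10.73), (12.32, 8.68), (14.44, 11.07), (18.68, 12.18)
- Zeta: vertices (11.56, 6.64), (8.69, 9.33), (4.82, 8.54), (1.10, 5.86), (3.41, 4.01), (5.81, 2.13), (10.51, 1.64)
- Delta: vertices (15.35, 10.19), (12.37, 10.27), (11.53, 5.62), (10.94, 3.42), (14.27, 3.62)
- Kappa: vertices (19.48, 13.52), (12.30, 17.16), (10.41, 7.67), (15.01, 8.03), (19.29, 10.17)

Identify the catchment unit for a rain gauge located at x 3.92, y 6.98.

Cast a ray rightward from (3.92, 6.98). For each polygon, the edges (by vertex number in listed order) whose endpoints lie on opposite sides of y = 6.98, where each meets that height, and whether that is right or left of the point:
Epsilon: 2–3 at x≈4.493 (right), 6–1 at x≈10.481 (right) → 2 crossings.
Eta: no edge straddles that height → 0 crossings.
Zeta: 1–2 at x≈11.197 (right), 3–4 at x≈2.655 (left) → 1 crossing.
Delta: 2–3 at x≈11.776 (right), 5–1 at x≈14.822 (right) → 2 crossings.
Kappa: no edge straddles that height → 0 crossings.
Only Zeta has an odd count, so the point is inside Zeta.

Zeta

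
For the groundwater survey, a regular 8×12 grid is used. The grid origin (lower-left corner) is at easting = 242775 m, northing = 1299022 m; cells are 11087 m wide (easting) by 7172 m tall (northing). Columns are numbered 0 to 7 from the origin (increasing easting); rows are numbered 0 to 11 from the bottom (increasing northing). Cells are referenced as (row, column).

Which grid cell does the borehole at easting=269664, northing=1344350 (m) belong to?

(6, 2)

Column index: ⌊(269664 − 242775) / 11087⌋ = ⌊2.425⌋ = 2
Row offset from origin: ⌊(1344350 − 1299022) / 7172⌋ = ⌊6.320⌋ = 6 → row 6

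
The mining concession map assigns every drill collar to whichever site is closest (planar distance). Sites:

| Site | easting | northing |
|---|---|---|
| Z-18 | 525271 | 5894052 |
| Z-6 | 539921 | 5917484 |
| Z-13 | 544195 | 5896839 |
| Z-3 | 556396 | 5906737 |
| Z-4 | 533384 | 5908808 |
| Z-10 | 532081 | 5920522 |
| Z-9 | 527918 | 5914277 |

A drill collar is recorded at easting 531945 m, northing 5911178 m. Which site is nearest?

Squared distances to each site:
Z-18: 337842152.000; Z-6: 103382212.000; Z-13: 355669421.000; Z-3: 617573882.000; Z-4: 7687621.000; Z-10: 87328832.000; Z-9: 25820530.000.
Minimum at Z-4.

Z-4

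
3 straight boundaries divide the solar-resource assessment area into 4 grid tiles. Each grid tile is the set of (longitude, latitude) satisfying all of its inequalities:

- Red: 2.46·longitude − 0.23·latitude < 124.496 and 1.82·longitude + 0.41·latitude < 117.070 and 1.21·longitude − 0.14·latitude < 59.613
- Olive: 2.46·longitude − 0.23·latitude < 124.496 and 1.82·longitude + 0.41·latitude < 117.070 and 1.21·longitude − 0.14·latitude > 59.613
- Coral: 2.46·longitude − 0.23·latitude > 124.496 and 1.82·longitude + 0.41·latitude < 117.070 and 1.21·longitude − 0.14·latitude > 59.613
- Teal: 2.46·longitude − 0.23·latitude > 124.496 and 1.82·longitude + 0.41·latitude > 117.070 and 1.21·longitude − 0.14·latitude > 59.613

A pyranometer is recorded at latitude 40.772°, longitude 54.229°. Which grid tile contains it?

2.46·54.229 − 0.23·40.772 = 124.026, which is < 124.496
1.82·54.229 + 0.41·40.772 = 115.413, which is < 117.070
1.21·54.229 − 0.14·40.772 = 59.909, which is > 59.613
This sign pattern matches Olive.

Olive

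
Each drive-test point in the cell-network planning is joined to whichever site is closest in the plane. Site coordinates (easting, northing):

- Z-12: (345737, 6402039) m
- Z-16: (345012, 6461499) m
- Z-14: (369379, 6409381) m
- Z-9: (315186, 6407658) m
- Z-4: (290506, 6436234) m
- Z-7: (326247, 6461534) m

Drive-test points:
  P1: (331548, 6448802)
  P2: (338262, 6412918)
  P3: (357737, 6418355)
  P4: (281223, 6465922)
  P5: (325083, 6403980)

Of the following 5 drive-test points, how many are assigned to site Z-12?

P1 → Z-7
P2 → Z-12
P3 → Z-14
P4 → Z-4
P5 → Z-9
1 of the 5 goes to Z-12.

1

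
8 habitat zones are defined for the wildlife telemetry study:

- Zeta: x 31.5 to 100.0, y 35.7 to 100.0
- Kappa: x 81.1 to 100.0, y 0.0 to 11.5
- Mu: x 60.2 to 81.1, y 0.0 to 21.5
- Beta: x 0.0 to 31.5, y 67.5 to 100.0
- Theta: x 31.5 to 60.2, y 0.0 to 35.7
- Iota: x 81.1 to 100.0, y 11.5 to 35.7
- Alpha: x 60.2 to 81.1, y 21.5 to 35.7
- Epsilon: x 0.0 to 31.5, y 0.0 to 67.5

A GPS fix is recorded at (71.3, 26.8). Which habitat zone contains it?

Alpha

The point has x = 71.3 and y = 26.8.
Only Alpha satisfies 60.2 ≤ x ≤ 81.1 and 21.5 ≤ y ≤ 35.7.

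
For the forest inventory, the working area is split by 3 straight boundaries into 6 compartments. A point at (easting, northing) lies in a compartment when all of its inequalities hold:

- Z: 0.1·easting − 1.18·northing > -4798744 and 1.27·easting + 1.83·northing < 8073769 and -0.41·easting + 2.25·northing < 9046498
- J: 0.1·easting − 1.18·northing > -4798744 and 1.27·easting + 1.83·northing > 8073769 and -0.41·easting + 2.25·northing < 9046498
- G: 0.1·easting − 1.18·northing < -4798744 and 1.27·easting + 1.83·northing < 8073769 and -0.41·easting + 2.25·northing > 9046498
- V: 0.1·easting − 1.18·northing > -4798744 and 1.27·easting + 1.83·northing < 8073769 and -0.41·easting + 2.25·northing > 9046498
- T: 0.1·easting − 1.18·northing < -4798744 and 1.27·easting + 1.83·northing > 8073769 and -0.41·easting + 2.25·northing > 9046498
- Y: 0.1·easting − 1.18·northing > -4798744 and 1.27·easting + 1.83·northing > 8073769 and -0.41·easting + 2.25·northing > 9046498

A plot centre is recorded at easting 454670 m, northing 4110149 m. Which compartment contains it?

0.1·454670 − 1.18·4110149 = -4804508.820, which is < -4798744
1.27·454670 + 1.83·4110149 = 8099003.570, which is > 8073769
-0.41·454670 + 2.25·4110149 = 9061420.550, which is > 9046498
This sign pattern matches T.

T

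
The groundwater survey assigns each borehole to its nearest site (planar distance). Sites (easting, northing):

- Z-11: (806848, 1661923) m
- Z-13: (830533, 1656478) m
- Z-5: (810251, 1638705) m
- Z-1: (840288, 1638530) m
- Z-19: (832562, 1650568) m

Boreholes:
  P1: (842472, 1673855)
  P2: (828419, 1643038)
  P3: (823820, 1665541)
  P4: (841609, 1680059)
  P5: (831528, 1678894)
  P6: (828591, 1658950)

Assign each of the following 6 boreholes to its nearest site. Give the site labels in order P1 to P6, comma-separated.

Z-13, Z-19, Z-13, Z-13, Z-13, Z-13

P1 → Z-13 (d²=444499850.00)
P2 → Z-19 (d²=73865349.00)
P3 → Z-13 (d²=127202338.00)
P4 → Z-13 (d²=678741337.00)
P5 → Z-13 (d²=503467081.00)
P6 → Z-13 (d²=9882148.00)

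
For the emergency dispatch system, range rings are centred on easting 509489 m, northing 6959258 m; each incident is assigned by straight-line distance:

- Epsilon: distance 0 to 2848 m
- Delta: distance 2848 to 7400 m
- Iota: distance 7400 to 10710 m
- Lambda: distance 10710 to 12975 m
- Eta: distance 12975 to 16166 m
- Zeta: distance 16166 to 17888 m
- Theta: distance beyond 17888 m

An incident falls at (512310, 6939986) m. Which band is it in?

Theta

Distance = √((512310−509489)² + (6939986−6959258)²) = √(7958041.000 + 371409984.000) = 19477.372 m.
17888 ≤ 19477.372 < ∞ → Theta.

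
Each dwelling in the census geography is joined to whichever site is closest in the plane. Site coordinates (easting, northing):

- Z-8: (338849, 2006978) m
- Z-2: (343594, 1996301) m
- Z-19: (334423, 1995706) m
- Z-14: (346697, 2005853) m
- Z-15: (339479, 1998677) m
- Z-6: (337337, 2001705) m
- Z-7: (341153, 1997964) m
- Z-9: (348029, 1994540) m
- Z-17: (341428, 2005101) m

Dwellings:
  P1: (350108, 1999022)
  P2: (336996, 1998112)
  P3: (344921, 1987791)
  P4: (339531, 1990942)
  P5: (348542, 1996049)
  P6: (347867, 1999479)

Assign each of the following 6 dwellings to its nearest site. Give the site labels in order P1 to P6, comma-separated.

P1 → Z-9 (d²=24410565.00)
P2 → Z-15 (d²=6484514.00)
P3 → Z-9 (d²=55208665.00)
P4 → Z-2 (d²=45226850.00)
P5 → Z-9 (d²=2540250.00)
P6 → Z-9 (d²=24419965.00)

Z-9, Z-15, Z-9, Z-2, Z-9, Z-9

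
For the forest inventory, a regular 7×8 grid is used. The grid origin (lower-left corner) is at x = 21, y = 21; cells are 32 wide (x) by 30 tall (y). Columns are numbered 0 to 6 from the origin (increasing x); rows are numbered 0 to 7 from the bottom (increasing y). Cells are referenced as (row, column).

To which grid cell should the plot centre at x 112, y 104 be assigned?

Column index: ⌊(112 − 21) / 32⌋ = ⌊2.844⌋ = 2
Row offset from origin: ⌊(104 − 21) / 30⌋ = ⌊2.767⌋ = 2 → row 2

(2, 2)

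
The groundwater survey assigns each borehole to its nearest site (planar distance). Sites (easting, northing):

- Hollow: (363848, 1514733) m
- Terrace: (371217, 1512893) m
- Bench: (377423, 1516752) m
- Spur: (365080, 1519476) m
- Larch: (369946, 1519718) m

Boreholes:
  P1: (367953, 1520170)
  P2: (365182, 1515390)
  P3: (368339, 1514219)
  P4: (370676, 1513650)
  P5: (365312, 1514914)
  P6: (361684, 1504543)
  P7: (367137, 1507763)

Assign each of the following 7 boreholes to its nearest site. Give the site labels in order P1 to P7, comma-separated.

Larch, Hollow, Terrace, Terrace, Hollow, Hollow, Terrace

P1 → Larch (d²=4176353.00)
P2 → Hollow (d²=2211205.00)
P3 → Terrace (d²=10041160.00)
P4 → Terrace (d²=865730.00)
P5 → Hollow (d²=2176057.00)
P6 → Hollow (d²=108518996.00)
P7 → Terrace (d²=42963300.00)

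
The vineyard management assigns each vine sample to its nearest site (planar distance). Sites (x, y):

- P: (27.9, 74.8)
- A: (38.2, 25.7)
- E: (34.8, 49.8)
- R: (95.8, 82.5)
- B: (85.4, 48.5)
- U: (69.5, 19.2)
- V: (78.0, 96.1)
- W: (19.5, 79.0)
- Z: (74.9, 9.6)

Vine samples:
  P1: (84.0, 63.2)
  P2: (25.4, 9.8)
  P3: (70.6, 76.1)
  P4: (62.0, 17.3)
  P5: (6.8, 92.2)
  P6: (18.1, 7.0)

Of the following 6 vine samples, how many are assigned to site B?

1

P1 → B
P2 → A
P3 → V
P4 → U
P5 → W
P6 → A
1 of the 6 goes to B.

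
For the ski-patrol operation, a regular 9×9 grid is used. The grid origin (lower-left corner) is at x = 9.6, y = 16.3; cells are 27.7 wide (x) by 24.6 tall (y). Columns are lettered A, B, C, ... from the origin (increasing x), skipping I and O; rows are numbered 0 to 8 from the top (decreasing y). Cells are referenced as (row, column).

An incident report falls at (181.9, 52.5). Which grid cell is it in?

Column index: ⌊(181.9 − 9.6) / 27.7⌋ = ⌊6.220⌋ = 6 → column G
Row offset from origin: ⌊(52.5 − 16.3) / 24.6⌋ = ⌊1.472⌋ = 1 → row 7 (counted from top)

(7, G)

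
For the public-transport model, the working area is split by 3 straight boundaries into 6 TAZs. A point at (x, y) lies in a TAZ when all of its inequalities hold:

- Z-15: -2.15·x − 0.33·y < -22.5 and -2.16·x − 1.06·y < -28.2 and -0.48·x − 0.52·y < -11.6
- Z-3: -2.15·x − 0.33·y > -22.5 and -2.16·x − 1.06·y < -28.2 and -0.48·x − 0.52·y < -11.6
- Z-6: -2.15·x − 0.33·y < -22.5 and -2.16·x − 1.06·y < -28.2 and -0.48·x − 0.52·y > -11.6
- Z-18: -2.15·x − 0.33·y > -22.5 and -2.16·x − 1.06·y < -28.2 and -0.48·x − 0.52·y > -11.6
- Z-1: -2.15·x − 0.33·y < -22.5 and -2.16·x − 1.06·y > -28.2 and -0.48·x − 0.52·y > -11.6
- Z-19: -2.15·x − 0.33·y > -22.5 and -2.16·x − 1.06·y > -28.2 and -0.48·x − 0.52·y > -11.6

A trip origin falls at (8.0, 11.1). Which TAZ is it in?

-2.15·8.0 − 0.33·11.1 = -20.863, which is > -22.5
-2.16·8.0 − 1.06·11.1 = -29.046, which is < -28.2
-0.48·8.0 − 0.52·11.1 = -9.612, which is > -11.6
This sign pattern matches Z-18.

Z-18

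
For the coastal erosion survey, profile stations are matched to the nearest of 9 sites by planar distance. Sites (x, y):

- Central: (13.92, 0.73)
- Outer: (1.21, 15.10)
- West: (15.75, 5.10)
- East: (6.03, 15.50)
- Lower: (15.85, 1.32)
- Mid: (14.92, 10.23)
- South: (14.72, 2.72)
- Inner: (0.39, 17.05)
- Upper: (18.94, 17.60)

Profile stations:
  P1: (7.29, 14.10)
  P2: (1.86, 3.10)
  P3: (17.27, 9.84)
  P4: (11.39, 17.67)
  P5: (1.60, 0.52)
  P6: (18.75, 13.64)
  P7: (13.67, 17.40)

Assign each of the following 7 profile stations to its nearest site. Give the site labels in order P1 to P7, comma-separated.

P1 → East (d²=3.55)
P2 → Outer (d²=144.42)
P3 → Mid (d²=5.67)
P4 → East (d²=33.44)
P5 → Central (d²=151.83)
P6 → Upper (d²=15.72)
P7 → Upper (d²=27.81)

East, Outer, Mid, East, Central, Upper, Upper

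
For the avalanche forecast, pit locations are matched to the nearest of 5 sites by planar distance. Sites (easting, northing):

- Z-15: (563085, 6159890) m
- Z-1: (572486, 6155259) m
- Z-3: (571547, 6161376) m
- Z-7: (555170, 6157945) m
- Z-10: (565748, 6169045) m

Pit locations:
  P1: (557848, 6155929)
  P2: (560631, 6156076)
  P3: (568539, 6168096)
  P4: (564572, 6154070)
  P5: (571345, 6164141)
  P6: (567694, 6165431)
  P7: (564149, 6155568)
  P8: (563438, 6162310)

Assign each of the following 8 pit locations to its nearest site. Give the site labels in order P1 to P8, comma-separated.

Z-7, Z-15, Z-10, Z-15, Z-3, Z-10, Z-15, Z-15

P1 → Z-7 (d²=11235940.00)
P2 → Z-15 (d²=20568712.00)
P3 → Z-10 (d²=8690282.00)
P4 → Z-15 (d²=36083569.00)
P5 → Z-3 (d²=7686029.00)
P6 → Z-10 (d²=16847912.00)
P7 → Z-15 (d²=19811780.00)
P8 → Z-15 (d²=5981009.00)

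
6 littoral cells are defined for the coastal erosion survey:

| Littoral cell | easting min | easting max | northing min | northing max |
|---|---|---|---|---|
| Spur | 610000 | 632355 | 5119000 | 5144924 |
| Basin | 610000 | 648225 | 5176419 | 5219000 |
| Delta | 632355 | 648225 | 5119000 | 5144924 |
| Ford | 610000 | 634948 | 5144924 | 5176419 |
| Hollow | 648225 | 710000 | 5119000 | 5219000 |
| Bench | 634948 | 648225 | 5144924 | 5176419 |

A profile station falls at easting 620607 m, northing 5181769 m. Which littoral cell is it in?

Basin

The point has easting = 620607 and northing = 5181769.
Only Basin satisfies 610000 ≤ easting ≤ 648225 and 5176419 ≤ northing ≤ 5219000.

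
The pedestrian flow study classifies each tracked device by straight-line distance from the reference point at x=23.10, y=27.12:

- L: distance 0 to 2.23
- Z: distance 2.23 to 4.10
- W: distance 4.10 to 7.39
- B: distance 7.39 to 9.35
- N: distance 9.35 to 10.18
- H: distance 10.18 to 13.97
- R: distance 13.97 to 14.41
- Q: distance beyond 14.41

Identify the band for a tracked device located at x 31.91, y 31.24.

Distance = √((31.91−23.10)² + (31.24−27.12)²) = √(77.616 + 16.974) = 9.726.
9.35 ≤ 9.726 < 10.18 → N.

N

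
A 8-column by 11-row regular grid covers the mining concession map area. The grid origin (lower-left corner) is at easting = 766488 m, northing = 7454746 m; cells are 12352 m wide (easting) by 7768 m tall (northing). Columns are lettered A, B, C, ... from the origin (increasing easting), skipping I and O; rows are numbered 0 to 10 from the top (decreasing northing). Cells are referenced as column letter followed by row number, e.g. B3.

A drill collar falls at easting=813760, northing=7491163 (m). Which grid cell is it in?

Column index: ⌊(813760 − 766488) / 12352⌋ = ⌊3.827⌋ = 3 → column D
Row offset from origin: ⌊(7491163 − 7454746) / 7768⌋ = ⌊4.688⌋ = 4 → row 6 (counted from top)

D6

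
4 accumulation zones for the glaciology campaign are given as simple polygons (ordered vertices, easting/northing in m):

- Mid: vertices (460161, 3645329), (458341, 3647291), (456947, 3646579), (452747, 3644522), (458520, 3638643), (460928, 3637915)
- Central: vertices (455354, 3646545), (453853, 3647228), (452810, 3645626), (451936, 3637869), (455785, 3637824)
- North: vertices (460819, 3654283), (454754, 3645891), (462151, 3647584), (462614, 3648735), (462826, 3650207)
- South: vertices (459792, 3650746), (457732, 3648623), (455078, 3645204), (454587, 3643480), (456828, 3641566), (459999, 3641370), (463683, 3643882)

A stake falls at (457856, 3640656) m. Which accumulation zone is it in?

Mid

Cast a ray rightward from (457856, 3640656). For each polygon, the edges (by vertex number in listed order) whose endpoints lie on opposite sides of northing = 3640656, where each meets that height, and whether that is right or left of the point:
Mid: 4–5 at easting≈456543.3 (left), 6–1 at easting≈460644.4 (right) → 1 crossing.
Central: 3–4 at easting≈452250.0 (left), 5–1 at easting≈455645.0 (left) → 0 crossings.
North: no edge straddles that height → 0 crossings.
South: no edge straddles that height → 0 crossings.
Only Mid has an odd count, so the point is inside Mid.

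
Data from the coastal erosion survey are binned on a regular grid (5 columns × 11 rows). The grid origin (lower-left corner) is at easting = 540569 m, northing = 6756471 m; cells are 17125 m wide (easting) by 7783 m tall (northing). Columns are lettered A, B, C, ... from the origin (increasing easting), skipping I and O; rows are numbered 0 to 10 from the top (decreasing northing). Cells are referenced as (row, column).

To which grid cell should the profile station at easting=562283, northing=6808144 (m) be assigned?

(4, B)

Column index: ⌊(562283 − 540569) / 17125⌋ = ⌊1.268⌋ = 1 → column B
Row offset from origin: ⌊(6808144 − 6756471) / 7783⌋ = ⌊6.639⌋ = 6 → row 4 (counted from top)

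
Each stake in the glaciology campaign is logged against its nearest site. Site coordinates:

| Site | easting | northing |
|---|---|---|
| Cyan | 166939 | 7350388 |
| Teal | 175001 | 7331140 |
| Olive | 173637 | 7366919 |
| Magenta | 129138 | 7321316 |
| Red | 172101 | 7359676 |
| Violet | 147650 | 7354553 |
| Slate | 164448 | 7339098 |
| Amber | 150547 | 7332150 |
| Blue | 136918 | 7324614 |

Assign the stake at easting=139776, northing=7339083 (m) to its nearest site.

Amber

Squared distances to each site:
Cyan: 865631594.000; Teal: 1303891874.000; Olive: 1921410217.000; Magenta: 428833333.000; Red: 1468977274.000; Violet: 301320776.000; Slate: 608707809.000; Amber: 164080930.000; Blue: 217520125.000.
Minimum at Amber.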